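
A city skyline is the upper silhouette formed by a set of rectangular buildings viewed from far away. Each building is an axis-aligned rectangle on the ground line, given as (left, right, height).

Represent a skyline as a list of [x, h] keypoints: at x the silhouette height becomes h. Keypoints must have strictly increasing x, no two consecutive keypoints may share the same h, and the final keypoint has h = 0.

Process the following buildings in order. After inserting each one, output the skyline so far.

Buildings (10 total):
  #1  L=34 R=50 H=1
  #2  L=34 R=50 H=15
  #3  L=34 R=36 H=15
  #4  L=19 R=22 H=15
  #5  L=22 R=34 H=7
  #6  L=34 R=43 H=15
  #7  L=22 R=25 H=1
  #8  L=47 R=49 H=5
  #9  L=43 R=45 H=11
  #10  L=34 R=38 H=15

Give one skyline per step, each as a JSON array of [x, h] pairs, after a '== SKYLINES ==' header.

== SKYLINES ==
[[34,1],[50,0]]
[[34,15],[50,0]]
[[34,15],[50,0]]
[[19,15],[22,0],[34,15],[50,0]]
[[19,15],[22,7],[34,15],[50,0]]
[[19,15],[22,7],[34,15],[50,0]]
[[19,15],[22,7],[34,15],[50,0]]
[[19,15],[22,7],[34,15],[50,0]]
[[19,15],[22,7],[34,15],[50,0]]
[[19,15],[22,7],[34,15],[50,0]]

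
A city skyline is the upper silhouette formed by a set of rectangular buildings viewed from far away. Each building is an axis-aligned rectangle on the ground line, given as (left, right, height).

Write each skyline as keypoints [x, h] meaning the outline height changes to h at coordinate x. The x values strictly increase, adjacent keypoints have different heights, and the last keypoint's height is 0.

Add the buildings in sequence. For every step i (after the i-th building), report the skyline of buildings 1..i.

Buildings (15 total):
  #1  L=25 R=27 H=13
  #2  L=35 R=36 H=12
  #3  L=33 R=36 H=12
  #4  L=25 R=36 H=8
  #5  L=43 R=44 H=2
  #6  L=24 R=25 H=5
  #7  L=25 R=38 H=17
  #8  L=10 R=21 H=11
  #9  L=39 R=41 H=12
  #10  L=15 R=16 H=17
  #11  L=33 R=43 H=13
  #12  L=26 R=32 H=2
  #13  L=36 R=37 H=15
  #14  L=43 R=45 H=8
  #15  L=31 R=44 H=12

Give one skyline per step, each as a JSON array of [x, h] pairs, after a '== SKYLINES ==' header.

== SKYLINES ==
[[25,13],[27,0]]
[[25,13],[27,0],[35,12],[36,0]]
[[25,13],[27,0],[33,12],[36,0]]
[[25,13],[27,8],[33,12],[36,0]]
[[25,13],[27,8],[33,12],[36,0],[43,2],[44,0]]
[[24,5],[25,13],[27,8],[33,12],[36,0],[43,2],[44,0]]
[[24,5],[25,17],[38,0],[43,2],[44,0]]
[[10,11],[21,0],[24,5],[25,17],[38,0],[43,2],[44,0]]
[[10,11],[21,0],[24,5],[25,17],[38,0],[39,12],[41,0],[43,2],[44,0]]
[[10,11],[15,17],[16,11],[21,0],[24,5],[25,17],[38,0],[39,12],[41,0],[43,2],[44,0]]
[[10,11],[15,17],[16,11],[21,0],[24,5],[25,17],[38,13],[43,2],[44,0]]
[[10,11],[15,17],[16,11],[21,0],[24,5],[25,17],[38,13],[43,2],[44,0]]
[[10,11],[15,17],[16,11],[21,0],[24,5],[25,17],[38,13],[43,2],[44,0]]
[[10,11],[15,17],[16,11],[21,0],[24,5],[25,17],[38,13],[43,8],[45,0]]
[[10,11],[15,17],[16,11],[21,0],[24,5],[25,17],[38,13],[43,12],[44,8],[45,0]]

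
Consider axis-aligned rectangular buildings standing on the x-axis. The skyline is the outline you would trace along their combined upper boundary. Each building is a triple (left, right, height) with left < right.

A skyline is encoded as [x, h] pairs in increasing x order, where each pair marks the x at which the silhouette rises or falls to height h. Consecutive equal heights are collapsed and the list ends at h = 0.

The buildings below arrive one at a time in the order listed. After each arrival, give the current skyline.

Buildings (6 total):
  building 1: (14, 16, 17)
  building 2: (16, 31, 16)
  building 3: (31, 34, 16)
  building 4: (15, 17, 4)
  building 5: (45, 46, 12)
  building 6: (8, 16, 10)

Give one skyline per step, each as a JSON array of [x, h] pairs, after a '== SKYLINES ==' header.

== SKYLINES ==
[[14,17],[16,0]]
[[14,17],[16,16],[31,0]]
[[14,17],[16,16],[34,0]]
[[14,17],[16,16],[34,0]]
[[14,17],[16,16],[34,0],[45,12],[46,0]]
[[8,10],[14,17],[16,16],[34,0],[45,12],[46,0]]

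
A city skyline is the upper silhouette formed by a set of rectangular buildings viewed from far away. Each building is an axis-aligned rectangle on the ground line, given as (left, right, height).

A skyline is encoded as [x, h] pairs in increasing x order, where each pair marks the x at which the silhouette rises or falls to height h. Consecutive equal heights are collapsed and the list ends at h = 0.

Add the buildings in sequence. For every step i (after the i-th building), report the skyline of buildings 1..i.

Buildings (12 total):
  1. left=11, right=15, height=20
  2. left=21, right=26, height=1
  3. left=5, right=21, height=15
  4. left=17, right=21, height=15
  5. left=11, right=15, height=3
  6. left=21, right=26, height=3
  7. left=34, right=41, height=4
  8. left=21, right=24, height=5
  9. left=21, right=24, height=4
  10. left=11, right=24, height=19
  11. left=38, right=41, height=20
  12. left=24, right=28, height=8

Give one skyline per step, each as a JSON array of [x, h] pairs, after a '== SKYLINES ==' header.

== SKYLINES ==
[[11,20],[15,0]]
[[11,20],[15,0],[21,1],[26,0]]
[[5,15],[11,20],[15,15],[21,1],[26,0]]
[[5,15],[11,20],[15,15],[21,1],[26,0]]
[[5,15],[11,20],[15,15],[21,1],[26,0]]
[[5,15],[11,20],[15,15],[21,3],[26,0]]
[[5,15],[11,20],[15,15],[21,3],[26,0],[34,4],[41,0]]
[[5,15],[11,20],[15,15],[21,5],[24,3],[26,0],[34,4],[41,0]]
[[5,15],[11,20],[15,15],[21,5],[24,3],[26,0],[34,4],[41,0]]
[[5,15],[11,20],[15,19],[24,3],[26,0],[34,4],[41,0]]
[[5,15],[11,20],[15,19],[24,3],[26,0],[34,4],[38,20],[41,0]]
[[5,15],[11,20],[15,19],[24,8],[28,0],[34,4],[38,20],[41,0]]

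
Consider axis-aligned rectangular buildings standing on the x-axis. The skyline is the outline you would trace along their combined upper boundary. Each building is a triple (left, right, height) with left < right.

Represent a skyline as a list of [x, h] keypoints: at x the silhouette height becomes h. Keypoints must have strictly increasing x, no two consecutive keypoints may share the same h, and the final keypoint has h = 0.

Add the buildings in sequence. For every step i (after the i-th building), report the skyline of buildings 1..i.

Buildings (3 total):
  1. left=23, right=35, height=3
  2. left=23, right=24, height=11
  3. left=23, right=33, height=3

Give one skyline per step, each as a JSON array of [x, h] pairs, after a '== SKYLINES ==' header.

== SKYLINES ==
[[23,3],[35,0]]
[[23,11],[24,3],[35,0]]
[[23,11],[24,3],[35,0]]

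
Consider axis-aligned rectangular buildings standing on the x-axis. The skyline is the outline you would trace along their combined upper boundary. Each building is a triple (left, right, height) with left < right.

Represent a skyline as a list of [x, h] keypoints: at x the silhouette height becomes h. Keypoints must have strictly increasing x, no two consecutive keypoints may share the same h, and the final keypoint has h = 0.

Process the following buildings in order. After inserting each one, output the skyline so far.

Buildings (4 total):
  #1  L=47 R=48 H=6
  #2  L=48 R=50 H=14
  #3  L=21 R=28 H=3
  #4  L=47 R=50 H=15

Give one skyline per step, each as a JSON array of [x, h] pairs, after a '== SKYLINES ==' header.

== SKYLINES ==
[[47,6],[48,0]]
[[47,6],[48,14],[50,0]]
[[21,3],[28,0],[47,6],[48,14],[50,0]]
[[21,3],[28,0],[47,15],[50,0]]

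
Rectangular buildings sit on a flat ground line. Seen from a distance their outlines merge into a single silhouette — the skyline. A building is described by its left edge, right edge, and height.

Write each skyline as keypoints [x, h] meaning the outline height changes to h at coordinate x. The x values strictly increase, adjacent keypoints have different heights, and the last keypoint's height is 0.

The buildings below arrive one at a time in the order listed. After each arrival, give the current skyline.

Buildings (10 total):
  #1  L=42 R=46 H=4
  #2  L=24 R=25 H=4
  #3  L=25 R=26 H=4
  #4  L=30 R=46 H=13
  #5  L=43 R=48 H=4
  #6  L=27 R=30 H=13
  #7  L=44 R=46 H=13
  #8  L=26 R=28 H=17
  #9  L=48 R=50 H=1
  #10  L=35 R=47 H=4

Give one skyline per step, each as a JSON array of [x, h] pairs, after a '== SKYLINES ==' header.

== SKYLINES ==
[[42,4],[46,0]]
[[24,4],[25,0],[42,4],[46,0]]
[[24,4],[26,0],[42,4],[46,0]]
[[24,4],[26,0],[30,13],[46,0]]
[[24,4],[26,0],[30,13],[46,4],[48,0]]
[[24,4],[26,0],[27,13],[46,4],[48,0]]
[[24,4],[26,0],[27,13],[46,4],[48,0]]
[[24,4],[26,17],[28,13],[46,4],[48,0]]
[[24,4],[26,17],[28,13],[46,4],[48,1],[50,0]]
[[24,4],[26,17],[28,13],[46,4],[48,1],[50,0]]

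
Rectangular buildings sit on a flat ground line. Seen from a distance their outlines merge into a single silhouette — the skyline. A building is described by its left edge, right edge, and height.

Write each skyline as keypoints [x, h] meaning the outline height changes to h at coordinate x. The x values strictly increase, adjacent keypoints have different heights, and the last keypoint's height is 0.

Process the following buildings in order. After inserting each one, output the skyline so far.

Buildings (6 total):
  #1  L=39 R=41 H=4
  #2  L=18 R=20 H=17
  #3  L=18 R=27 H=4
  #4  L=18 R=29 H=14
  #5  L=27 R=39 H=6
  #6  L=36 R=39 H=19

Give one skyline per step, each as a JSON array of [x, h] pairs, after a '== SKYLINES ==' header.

== SKYLINES ==
[[39,4],[41,0]]
[[18,17],[20,0],[39,4],[41,0]]
[[18,17],[20,4],[27,0],[39,4],[41,0]]
[[18,17],[20,14],[29,0],[39,4],[41,0]]
[[18,17],[20,14],[29,6],[39,4],[41,0]]
[[18,17],[20,14],[29,6],[36,19],[39,4],[41,0]]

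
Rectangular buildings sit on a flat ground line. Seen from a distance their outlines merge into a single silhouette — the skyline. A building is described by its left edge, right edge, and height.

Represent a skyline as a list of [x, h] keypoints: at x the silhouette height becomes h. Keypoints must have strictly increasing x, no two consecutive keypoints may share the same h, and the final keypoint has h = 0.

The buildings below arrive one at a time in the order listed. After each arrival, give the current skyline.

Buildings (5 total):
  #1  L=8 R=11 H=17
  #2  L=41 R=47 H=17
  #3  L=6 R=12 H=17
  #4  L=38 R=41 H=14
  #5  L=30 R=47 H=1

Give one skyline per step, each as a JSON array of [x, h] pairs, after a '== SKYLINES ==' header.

== SKYLINES ==
[[8,17],[11,0]]
[[8,17],[11,0],[41,17],[47,0]]
[[6,17],[12,0],[41,17],[47,0]]
[[6,17],[12,0],[38,14],[41,17],[47,0]]
[[6,17],[12,0],[30,1],[38,14],[41,17],[47,0]]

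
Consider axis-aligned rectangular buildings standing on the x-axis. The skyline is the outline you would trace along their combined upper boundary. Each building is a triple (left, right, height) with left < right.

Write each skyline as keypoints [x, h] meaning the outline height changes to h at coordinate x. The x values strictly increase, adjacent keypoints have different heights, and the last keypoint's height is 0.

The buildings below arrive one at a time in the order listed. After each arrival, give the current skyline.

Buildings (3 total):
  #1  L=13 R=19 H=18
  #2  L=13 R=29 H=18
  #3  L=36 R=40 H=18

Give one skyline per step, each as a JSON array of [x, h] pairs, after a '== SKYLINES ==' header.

== SKYLINES ==
[[13,18],[19,0]]
[[13,18],[29,0]]
[[13,18],[29,0],[36,18],[40,0]]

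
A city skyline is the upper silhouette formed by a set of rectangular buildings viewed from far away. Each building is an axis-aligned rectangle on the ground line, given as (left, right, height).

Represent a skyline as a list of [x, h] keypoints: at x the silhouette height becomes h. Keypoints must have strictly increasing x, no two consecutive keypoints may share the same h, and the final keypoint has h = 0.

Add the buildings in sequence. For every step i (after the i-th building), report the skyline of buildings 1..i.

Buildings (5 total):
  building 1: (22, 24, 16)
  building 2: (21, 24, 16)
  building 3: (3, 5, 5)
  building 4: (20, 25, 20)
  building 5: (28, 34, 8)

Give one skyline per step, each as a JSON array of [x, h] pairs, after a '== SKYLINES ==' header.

== SKYLINES ==
[[22,16],[24,0]]
[[21,16],[24,0]]
[[3,5],[5,0],[21,16],[24,0]]
[[3,5],[5,0],[20,20],[25,0]]
[[3,5],[5,0],[20,20],[25,0],[28,8],[34,0]]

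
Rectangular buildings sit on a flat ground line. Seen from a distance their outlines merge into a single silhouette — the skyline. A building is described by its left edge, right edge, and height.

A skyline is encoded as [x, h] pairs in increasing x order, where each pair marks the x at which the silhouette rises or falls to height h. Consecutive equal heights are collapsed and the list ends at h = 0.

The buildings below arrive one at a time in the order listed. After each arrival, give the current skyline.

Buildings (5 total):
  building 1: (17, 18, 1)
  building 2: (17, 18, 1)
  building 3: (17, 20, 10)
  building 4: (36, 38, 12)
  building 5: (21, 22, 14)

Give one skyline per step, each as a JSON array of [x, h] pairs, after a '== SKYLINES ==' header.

== SKYLINES ==
[[17,1],[18,0]]
[[17,1],[18,0]]
[[17,10],[20,0]]
[[17,10],[20,0],[36,12],[38,0]]
[[17,10],[20,0],[21,14],[22,0],[36,12],[38,0]]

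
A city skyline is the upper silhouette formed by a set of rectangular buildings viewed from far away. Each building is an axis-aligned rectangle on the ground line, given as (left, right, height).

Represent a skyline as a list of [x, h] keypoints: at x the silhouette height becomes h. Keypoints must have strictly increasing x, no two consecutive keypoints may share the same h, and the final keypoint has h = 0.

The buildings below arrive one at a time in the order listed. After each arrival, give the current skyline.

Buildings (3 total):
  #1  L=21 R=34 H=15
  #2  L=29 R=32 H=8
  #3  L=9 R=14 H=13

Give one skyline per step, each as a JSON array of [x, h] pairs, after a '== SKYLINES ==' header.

== SKYLINES ==
[[21,15],[34,0]]
[[21,15],[34,0]]
[[9,13],[14,0],[21,15],[34,0]]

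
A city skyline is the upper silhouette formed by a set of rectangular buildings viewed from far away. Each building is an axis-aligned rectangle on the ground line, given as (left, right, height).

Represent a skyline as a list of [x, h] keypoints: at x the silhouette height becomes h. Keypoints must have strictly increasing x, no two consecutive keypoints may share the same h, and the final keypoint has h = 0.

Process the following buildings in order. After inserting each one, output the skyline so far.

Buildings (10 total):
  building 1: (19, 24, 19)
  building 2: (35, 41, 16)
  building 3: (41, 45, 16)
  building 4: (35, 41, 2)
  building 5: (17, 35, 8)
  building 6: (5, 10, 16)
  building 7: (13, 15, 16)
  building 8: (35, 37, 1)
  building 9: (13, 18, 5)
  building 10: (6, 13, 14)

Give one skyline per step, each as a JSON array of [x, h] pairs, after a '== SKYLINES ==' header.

== SKYLINES ==
[[19,19],[24,0]]
[[19,19],[24,0],[35,16],[41,0]]
[[19,19],[24,0],[35,16],[45,0]]
[[19,19],[24,0],[35,16],[45,0]]
[[17,8],[19,19],[24,8],[35,16],[45,0]]
[[5,16],[10,0],[17,8],[19,19],[24,8],[35,16],[45,0]]
[[5,16],[10,0],[13,16],[15,0],[17,8],[19,19],[24,8],[35,16],[45,0]]
[[5,16],[10,0],[13,16],[15,0],[17,8],[19,19],[24,8],[35,16],[45,0]]
[[5,16],[10,0],[13,16],[15,5],[17,8],[19,19],[24,8],[35,16],[45,0]]
[[5,16],[10,14],[13,16],[15,5],[17,8],[19,19],[24,8],[35,16],[45,0]]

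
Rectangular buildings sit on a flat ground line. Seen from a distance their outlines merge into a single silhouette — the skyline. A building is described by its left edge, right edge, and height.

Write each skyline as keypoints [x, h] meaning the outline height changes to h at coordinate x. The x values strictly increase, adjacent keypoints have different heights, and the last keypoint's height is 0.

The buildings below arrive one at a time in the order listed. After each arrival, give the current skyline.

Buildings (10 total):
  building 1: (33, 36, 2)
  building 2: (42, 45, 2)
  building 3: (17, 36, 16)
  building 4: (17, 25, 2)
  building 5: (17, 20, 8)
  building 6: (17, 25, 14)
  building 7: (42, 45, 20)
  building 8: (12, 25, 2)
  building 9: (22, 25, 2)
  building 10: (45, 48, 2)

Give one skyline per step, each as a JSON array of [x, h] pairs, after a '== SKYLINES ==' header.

== SKYLINES ==
[[33,2],[36,0]]
[[33,2],[36,0],[42,2],[45,0]]
[[17,16],[36,0],[42,2],[45,0]]
[[17,16],[36,0],[42,2],[45,0]]
[[17,16],[36,0],[42,2],[45,0]]
[[17,16],[36,0],[42,2],[45,0]]
[[17,16],[36,0],[42,20],[45,0]]
[[12,2],[17,16],[36,0],[42,20],[45,0]]
[[12,2],[17,16],[36,0],[42,20],[45,0]]
[[12,2],[17,16],[36,0],[42,20],[45,2],[48,0]]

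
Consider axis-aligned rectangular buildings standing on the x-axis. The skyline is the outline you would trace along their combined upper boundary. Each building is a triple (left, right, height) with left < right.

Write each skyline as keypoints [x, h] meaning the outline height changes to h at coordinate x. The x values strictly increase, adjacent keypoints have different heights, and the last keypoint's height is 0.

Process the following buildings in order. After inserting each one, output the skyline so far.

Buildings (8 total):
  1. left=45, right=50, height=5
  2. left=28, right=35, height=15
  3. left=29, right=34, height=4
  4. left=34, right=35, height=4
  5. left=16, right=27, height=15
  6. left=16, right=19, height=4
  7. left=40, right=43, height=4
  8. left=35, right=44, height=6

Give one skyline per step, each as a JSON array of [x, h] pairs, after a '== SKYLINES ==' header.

== SKYLINES ==
[[45,5],[50,0]]
[[28,15],[35,0],[45,5],[50,0]]
[[28,15],[35,0],[45,5],[50,0]]
[[28,15],[35,0],[45,5],[50,0]]
[[16,15],[27,0],[28,15],[35,0],[45,5],[50,0]]
[[16,15],[27,0],[28,15],[35,0],[45,5],[50,0]]
[[16,15],[27,0],[28,15],[35,0],[40,4],[43,0],[45,5],[50,0]]
[[16,15],[27,0],[28,15],[35,6],[44,0],[45,5],[50,0]]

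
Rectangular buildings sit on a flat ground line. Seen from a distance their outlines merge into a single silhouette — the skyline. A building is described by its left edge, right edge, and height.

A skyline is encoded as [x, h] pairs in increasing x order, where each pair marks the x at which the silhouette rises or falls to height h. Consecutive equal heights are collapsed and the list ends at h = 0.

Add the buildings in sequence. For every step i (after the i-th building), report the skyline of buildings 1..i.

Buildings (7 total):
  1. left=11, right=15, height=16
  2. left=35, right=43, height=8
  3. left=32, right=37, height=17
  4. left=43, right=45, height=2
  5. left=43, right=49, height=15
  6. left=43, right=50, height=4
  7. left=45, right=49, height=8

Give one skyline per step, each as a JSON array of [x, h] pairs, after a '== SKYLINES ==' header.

== SKYLINES ==
[[11,16],[15,0]]
[[11,16],[15,0],[35,8],[43,0]]
[[11,16],[15,0],[32,17],[37,8],[43,0]]
[[11,16],[15,0],[32,17],[37,8],[43,2],[45,0]]
[[11,16],[15,0],[32,17],[37,8],[43,15],[49,0]]
[[11,16],[15,0],[32,17],[37,8],[43,15],[49,4],[50,0]]
[[11,16],[15,0],[32,17],[37,8],[43,15],[49,4],[50,0]]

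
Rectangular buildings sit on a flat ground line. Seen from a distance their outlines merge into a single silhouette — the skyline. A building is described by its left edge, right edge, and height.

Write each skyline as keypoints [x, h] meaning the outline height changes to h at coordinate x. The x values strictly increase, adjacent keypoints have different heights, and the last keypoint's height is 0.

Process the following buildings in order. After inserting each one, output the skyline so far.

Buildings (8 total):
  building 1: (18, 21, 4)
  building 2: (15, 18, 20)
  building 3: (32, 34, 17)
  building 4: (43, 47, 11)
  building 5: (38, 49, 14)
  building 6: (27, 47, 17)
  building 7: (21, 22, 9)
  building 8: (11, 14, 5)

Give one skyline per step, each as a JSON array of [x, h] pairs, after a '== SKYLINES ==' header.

== SKYLINES ==
[[18,4],[21,0]]
[[15,20],[18,4],[21,0]]
[[15,20],[18,4],[21,0],[32,17],[34,0]]
[[15,20],[18,4],[21,0],[32,17],[34,0],[43,11],[47,0]]
[[15,20],[18,4],[21,0],[32,17],[34,0],[38,14],[49,0]]
[[15,20],[18,4],[21,0],[27,17],[47,14],[49,0]]
[[15,20],[18,4],[21,9],[22,0],[27,17],[47,14],[49,0]]
[[11,5],[14,0],[15,20],[18,4],[21,9],[22,0],[27,17],[47,14],[49,0]]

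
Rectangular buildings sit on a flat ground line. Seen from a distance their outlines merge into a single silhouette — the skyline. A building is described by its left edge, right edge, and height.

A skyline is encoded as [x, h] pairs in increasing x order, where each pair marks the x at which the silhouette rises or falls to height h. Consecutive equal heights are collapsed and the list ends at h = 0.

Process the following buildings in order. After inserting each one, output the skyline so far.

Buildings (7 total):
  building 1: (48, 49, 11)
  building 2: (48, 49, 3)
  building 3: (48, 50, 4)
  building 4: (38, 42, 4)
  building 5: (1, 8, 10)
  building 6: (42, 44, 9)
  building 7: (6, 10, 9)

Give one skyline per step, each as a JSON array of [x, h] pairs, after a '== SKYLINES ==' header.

== SKYLINES ==
[[48,11],[49,0]]
[[48,11],[49,0]]
[[48,11],[49,4],[50,0]]
[[38,4],[42,0],[48,11],[49,4],[50,0]]
[[1,10],[8,0],[38,4],[42,0],[48,11],[49,4],[50,0]]
[[1,10],[8,0],[38,4],[42,9],[44,0],[48,11],[49,4],[50,0]]
[[1,10],[8,9],[10,0],[38,4],[42,9],[44,0],[48,11],[49,4],[50,0]]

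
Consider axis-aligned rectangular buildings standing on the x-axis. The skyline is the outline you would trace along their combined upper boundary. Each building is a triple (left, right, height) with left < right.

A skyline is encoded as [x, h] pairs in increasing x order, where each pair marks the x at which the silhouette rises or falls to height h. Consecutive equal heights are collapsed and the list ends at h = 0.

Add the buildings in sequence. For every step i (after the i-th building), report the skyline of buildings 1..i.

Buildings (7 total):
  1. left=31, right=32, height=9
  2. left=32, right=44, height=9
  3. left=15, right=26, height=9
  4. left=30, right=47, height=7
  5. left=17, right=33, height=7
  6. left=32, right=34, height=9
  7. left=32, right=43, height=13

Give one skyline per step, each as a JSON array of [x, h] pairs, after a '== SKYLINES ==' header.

== SKYLINES ==
[[31,9],[32,0]]
[[31,9],[44,0]]
[[15,9],[26,0],[31,9],[44,0]]
[[15,9],[26,0],[30,7],[31,9],[44,7],[47,0]]
[[15,9],[26,7],[31,9],[44,7],[47,0]]
[[15,9],[26,7],[31,9],[44,7],[47,0]]
[[15,9],[26,7],[31,9],[32,13],[43,9],[44,7],[47,0]]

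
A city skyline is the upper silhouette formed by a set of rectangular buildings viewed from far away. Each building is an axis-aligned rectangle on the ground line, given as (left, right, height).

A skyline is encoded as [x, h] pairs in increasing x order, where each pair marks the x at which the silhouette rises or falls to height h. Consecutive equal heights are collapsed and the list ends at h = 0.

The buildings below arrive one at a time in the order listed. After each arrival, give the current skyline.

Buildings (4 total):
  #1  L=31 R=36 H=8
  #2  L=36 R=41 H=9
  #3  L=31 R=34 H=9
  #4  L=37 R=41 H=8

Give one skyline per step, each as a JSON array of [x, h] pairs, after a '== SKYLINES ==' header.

== SKYLINES ==
[[31,8],[36,0]]
[[31,8],[36,9],[41,0]]
[[31,9],[34,8],[36,9],[41,0]]
[[31,9],[34,8],[36,9],[41,0]]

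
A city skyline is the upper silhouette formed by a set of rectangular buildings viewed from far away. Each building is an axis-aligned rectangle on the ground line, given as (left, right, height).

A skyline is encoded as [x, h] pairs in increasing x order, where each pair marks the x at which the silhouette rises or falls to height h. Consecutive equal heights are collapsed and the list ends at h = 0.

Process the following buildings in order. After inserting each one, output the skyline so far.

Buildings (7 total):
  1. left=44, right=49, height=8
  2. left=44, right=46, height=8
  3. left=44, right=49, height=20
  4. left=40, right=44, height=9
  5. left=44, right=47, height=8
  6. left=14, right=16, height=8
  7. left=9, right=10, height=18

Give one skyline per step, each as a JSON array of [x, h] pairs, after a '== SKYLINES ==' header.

== SKYLINES ==
[[44,8],[49,0]]
[[44,8],[49,0]]
[[44,20],[49,0]]
[[40,9],[44,20],[49,0]]
[[40,9],[44,20],[49,0]]
[[14,8],[16,0],[40,9],[44,20],[49,0]]
[[9,18],[10,0],[14,8],[16,0],[40,9],[44,20],[49,0]]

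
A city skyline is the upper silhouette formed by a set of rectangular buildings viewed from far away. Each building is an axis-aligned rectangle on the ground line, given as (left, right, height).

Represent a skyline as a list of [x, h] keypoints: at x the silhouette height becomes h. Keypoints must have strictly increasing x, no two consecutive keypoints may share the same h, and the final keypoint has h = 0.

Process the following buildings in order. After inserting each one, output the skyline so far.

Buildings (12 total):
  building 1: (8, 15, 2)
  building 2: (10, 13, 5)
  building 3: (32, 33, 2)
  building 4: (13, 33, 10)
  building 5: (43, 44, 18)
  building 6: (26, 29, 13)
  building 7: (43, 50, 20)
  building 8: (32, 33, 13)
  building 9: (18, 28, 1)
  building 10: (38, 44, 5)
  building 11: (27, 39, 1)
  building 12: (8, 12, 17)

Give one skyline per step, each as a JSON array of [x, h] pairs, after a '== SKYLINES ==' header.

== SKYLINES ==
[[8,2],[15,0]]
[[8,2],[10,5],[13,2],[15,0]]
[[8,2],[10,5],[13,2],[15,0],[32,2],[33,0]]
[[8,2],[10,5],[13,10],[33,0]]
[[8,2],[10,5],[13,10],[33,0],[43,18],[44,0]]
[[8,2],[10,5],[13,10],[26,13],[29,10],[33,0],[43,18],[44,0]]
[[8,2],[10,5],[13,10],[26,13],[29,10],[33,0],[43,20],[50,0]]
[[8,2],[10,5],[13,10],[26,13],[29,10],[32,13],[33,0],[43,20],[50,0]]
[[8,2],[10,5],[13,10],[26,13],[29,10],[32,13],[33,0],[43,20],[50,0]]
[[8,2],[10,5],[13,10],[26,13],[29,10],[32,13],[33,0],[38,5],[43,20],[50,0]]
[[8,2],[10,5],[13,10],[26,13],[29,10],[32,13],[33,1],[38,5],[43,20],[50,0]]
[[8,17],[12,5],[13,10],[26,13],[29,10],[32,13],[33,1],[38,5],[43,20],[50,0]]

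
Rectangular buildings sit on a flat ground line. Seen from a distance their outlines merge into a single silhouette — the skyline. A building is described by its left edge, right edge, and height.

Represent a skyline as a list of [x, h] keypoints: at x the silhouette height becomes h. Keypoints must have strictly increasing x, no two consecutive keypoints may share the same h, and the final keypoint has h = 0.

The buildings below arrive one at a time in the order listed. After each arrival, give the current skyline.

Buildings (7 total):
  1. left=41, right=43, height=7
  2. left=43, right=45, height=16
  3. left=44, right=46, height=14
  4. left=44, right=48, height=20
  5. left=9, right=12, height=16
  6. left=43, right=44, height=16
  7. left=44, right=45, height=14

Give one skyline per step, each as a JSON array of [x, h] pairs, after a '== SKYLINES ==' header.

== SKYLINES ==
[[41,7],[43,0]]
[[41,7],[43,16],[45,0]]
[[41,7],[43,16],[45,14],[46,0]]
[[41,7],[43,16],[44,20],[48,0]]
[[9,16],[12,0],[41,7],[43,16],[44,20],[48,0]]
[[9,16],[12,0],[41,7],[43,16],[44,20],[48,0]]
[[9,16],[12,0],[41,7],[43,16],[44,20],[48,0]]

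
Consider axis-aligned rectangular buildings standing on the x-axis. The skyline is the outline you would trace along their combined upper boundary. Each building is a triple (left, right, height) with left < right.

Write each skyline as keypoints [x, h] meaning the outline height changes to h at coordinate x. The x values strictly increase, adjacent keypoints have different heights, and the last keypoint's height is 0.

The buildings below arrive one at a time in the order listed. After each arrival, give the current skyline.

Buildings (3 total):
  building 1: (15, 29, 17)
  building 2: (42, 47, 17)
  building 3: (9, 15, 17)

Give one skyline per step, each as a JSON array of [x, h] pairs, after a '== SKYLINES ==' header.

== SKYLINES ==
[[15,17],[29,0]]
[[15,17],[29,0],[42,17],[47,0]]
[[9,17],[29,0],[42,17],[47,0]]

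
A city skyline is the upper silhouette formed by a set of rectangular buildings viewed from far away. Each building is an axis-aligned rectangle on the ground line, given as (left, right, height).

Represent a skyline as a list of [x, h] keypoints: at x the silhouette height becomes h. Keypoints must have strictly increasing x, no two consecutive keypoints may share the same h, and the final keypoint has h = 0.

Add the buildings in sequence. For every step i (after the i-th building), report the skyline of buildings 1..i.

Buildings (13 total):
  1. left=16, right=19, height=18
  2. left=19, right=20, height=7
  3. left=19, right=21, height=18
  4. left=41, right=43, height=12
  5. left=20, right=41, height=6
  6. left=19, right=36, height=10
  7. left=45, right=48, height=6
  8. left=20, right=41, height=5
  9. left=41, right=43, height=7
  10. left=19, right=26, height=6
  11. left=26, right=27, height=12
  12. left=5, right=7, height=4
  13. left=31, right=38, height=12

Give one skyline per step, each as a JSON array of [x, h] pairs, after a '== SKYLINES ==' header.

== SKYLINES ==
[[16,18],[19,0]]
[[16,18],[19,7],[20,0]]
[[16,18],[21,0]]
[[16,18],[21,0],[41,12],[43,0]]
[[16,18],[21,6],[41,12],[43,0]]
[[16,18],[21,10],[36,6],[41,12],[43,0]]
[[16,18],[21,10],[36,6],[41,12],[43,0],[45,6],[48,0]]
[[16,18],[21,10],[36,6],[41,12],[43,0],[45,6],[48,0]]
[[16,18],[21,10],[36,6],[41,12],[43,0],[45,6],[48,0]]
[[16,18],[21,10],[36,6],[41,12],[43,0],[45,6],[48,0]]
[[16,18],[21,10],[26,12],[27,10],[36,6],[41,12],[43,0],[45,6],[48,0]]
[[5,4],[7,0],[16,18],[21,10],[26,12],[27,10],[36,6],[41,12],[43,0],[45,6],[48,0]]
[[5,4],[7,0],[16,18],[21,10],[26,12],[27,10],[31,12],[38,6],[41,12],[43,0],[45,6],[48,0]]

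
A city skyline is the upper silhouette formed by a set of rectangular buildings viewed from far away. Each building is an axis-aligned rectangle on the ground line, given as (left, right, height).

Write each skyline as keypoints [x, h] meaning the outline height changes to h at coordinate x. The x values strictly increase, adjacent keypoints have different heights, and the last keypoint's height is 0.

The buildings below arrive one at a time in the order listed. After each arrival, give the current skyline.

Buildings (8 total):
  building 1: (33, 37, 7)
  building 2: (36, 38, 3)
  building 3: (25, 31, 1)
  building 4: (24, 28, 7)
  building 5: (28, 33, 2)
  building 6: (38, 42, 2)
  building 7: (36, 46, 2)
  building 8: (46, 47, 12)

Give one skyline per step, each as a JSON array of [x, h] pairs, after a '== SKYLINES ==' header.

== SKYLINES ==
[[33,7],[37,0]]
[[33,7],[37,3],[38,0]]
[[25,1],[31,0],[33,7],[37,3],[38,0]]
[[24,7],[28,1],[31,0],[33,7],[37,3],[38,0]]
[[24,7],[28,2],[33,7],[37,3],[38,0]]
[[24,7],[28,2],[33,7],[37,3],[38,2],[42,0]]
[[24,7],[28,2],[33,7],[37,3],[38,2],[46,0]]
[[24,7],[28,2],[33,7],[37,3],[38,2],[46,12],[47,0]]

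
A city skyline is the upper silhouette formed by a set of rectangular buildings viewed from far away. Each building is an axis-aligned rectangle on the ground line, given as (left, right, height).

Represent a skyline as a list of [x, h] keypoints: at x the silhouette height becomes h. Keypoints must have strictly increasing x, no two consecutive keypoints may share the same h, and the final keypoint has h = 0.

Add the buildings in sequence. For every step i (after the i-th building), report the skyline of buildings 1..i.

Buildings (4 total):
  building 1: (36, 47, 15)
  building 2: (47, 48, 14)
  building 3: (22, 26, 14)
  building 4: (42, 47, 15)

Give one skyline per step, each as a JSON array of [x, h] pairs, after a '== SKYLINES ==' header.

== SKYLINES ==
[[36,15],[47,0]]
[[36,15],[47,14],[48,0]]
[[22,14],[26,0],[36,15],[47,14],[48,0]]
[[22,14],[26,0],[36,15],[47,14],[48,0]]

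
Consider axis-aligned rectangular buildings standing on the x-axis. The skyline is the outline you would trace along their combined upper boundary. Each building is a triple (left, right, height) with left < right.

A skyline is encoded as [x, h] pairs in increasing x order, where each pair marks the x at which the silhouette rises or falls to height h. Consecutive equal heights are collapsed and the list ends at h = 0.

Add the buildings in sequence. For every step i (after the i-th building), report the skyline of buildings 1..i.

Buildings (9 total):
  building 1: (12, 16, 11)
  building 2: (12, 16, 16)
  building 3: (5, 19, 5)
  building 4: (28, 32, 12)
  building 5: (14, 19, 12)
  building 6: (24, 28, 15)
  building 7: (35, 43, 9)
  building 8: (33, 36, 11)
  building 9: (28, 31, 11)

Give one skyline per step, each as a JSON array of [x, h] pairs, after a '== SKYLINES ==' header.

== SKYLINES ==
[[12,11],[16,0]]
[[12,16],[16,0]]
[[5,5],[12,16],[16,5],[19,0]]
[[5,5],[12,16],[16,5],[19,0],[28,12],[32,0]]
[[5,5],[12,16],[16,12],[19,0],[28,12],[32,0]]
[[5,5],[12,16],[16,12],[19,0],[24,15],[28,12],[32,0]]
[[5,5],[12,16],[16,12],[19,0],[24,15],[28,12],[32,0],[35,9],[43,0]]
[[5,5],[12,16],[16,12],[19,0],[24,15],[28,12],[32,0],[33,11],[36,9],[43,0]]
[[5,5],[12,16],[16,12],[19,0],[24,15],[28,12],[32,0],[33,11],[36,9],[43,0]]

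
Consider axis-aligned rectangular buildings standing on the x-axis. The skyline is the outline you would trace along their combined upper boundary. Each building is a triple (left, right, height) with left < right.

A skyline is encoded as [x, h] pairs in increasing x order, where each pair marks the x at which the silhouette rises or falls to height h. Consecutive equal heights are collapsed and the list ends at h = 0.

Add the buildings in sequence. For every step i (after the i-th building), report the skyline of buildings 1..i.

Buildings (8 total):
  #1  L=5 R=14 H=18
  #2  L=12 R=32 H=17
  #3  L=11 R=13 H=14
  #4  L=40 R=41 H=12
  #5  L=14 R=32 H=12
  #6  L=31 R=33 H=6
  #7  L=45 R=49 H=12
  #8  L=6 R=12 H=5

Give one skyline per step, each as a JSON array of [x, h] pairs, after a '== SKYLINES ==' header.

== SKYLINES ==
[[5,18],[14,0]]
[[5,18],[14,17],[32,0]]
[[5,18],[14,17],[32,0]]
[[5,18],[14,17],[32,0],[40,12],[41,0]]
[[5,18],[14,17],[32,0],[40,12],[41,0]]
[[5,18],[14,17],[32,6],[33,0],[40,12],[41,0]]
[[5,18],[14,17],[32,6],[33,0],[40,12],[41,0],[45,12],[49,0]]
[[5,18],[14,17],[32,6],[33,0],[40,12],[41,0],[45,12],[49,0]]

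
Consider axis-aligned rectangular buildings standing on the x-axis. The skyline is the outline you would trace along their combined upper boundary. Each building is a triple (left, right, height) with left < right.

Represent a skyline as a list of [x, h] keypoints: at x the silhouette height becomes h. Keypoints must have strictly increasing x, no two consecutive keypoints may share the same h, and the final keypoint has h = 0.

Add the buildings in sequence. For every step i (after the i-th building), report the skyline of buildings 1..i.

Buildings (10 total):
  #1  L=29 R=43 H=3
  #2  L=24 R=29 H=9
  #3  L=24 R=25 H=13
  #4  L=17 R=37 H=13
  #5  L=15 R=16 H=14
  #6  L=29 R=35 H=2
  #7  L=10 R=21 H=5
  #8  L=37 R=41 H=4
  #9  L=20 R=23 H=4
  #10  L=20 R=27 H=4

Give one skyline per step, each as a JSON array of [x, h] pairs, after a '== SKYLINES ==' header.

== SKYLINES ==
[[29,3],[43,0]]
[[24,9],[29,3],[43,0]]
[[24,13],[25,9],[29,3],[43,0]]
[[17,13],[37,3],[43,0]]
[[15,14],[16,0],[17,13],[37,3],[43,0]]
[[15,14],[16,0],[17,13],[37,3],[43,0]]
[[10,5],[15,14],[16,5],[17,13],[37,3],[43,0]]
[[10,5],[15,14],[16,5],[17,13],[37,4],[41,3],[43,0]]
[[10,5],[15,14],[16,5],[17,13],[37,4],[41,3],[43,0]]
[[10,5],[15,14],[16,5],[17,13],[37,4],[41,3],[43,0]]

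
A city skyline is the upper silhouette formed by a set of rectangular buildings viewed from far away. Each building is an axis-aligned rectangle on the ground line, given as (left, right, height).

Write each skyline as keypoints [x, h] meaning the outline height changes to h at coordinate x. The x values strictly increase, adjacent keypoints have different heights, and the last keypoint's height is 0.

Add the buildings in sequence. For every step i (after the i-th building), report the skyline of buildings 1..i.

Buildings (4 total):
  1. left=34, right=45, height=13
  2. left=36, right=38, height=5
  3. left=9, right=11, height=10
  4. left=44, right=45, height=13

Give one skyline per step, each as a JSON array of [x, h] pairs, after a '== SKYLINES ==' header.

== SKYLINES ==
[[34,13],[45,0]]
[[34,13],[45,0]]
[[9,10],[11,0],[34,13],[45,0]]
[[9,10],[11,0],[34,13],[45,0]]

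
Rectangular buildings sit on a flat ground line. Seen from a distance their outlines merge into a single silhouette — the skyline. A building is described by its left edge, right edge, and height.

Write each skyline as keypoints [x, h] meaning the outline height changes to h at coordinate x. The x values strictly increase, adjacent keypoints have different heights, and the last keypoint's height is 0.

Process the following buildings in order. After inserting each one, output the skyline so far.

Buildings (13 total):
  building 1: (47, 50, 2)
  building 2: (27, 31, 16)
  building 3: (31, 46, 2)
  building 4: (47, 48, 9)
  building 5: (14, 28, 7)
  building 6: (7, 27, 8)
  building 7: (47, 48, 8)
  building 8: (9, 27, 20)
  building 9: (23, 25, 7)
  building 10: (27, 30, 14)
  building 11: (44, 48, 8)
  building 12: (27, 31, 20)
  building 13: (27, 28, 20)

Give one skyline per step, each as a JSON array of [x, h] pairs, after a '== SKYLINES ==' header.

== SKYLINES ==
[[47,2],[50,0]]
[[27,16],[31,0],[47,2],[50,0]]
[[27,16],[31,2],[46,0],[47,2],[50,0]]
[[27,16],[31,2],[46,0],[47,9],[48,2],[50,0]]
[[14,7],[27,16],[31,2],[46,0],[47,9],[48,2],[50,0]]
[[7,8],[27,16],[31,2],[46,0],[47,9],[48,2],[50,0]]
[[7,8],[27,16],[31,2],[46,0],[47,9],[48,2],[50,0]]
[[7,8],[9,20],[27,16],[31,2],[46,0],[47,9],[48,2],[50,0]]
[[7,8],[9,20],[27,16],[31,2],[46,0],[47,9],[48,2],[50,0]]
[[7,8],[9,20],[27,16],[31,2],[46,0],[47,9],[48,2],[50,0]]
[[7,8],[9,20],[27,16],[31,2],[44,8],[47,9],[48,2],[50,0]]
[[7,8],[9,20],[31,2],[44,8],[47,9],[48,2],[50,0]]
[[7,8],[9,20],[31,2],[44,8],[47,9],[48,2],[50,0]]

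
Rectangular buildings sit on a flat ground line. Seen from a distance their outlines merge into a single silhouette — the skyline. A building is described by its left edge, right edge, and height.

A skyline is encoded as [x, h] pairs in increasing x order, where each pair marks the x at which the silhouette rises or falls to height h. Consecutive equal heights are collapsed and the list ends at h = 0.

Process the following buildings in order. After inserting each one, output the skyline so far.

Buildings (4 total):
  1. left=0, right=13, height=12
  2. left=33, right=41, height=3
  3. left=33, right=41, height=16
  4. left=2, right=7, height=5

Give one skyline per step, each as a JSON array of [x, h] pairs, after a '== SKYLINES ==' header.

== SKYLINES ==
[[0,12],[13,0]]
[[0,12],[13,0],[33,3],[41,0]]
[[0,12],[13,0],[33,16],[41,0]]
[[0,12],[13,0],[33,16],[41,0]]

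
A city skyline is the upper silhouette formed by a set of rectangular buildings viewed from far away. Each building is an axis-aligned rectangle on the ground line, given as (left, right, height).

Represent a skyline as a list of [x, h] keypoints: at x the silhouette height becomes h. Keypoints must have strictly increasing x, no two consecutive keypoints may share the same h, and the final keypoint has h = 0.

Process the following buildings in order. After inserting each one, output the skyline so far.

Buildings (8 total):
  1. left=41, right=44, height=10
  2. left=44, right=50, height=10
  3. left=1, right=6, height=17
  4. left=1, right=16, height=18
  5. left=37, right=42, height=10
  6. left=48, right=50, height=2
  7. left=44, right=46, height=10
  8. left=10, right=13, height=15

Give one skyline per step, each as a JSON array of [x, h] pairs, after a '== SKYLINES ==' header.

== SKYLINES ==
[[41,10],[44,0]]
[[41,10],[50,0]]
[[1,17],[6,0],[41,10],[50,0]]
[[1,18],[16,0],[41,10],[50,0]]
[[1,18],[16,0],[37,10],[50,0]]
[[1,18],[16,0],[37,10],[50,0]]
[[1,18],[16,0],[37,10],[50,0]]
[[1,18],[16,0],[37,10],[50,0]]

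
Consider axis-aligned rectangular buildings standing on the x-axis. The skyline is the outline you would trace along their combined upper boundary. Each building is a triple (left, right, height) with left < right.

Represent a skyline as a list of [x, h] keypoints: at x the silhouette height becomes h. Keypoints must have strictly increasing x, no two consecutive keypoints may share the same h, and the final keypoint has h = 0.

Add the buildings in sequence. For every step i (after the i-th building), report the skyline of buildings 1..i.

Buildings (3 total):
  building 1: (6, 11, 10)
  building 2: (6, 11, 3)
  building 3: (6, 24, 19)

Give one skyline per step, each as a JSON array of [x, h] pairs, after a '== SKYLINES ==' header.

== SKYLINES ==
[[6,10],[11,0]]
[[6,10],[11,0]]
[[6,19],[24,0]]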